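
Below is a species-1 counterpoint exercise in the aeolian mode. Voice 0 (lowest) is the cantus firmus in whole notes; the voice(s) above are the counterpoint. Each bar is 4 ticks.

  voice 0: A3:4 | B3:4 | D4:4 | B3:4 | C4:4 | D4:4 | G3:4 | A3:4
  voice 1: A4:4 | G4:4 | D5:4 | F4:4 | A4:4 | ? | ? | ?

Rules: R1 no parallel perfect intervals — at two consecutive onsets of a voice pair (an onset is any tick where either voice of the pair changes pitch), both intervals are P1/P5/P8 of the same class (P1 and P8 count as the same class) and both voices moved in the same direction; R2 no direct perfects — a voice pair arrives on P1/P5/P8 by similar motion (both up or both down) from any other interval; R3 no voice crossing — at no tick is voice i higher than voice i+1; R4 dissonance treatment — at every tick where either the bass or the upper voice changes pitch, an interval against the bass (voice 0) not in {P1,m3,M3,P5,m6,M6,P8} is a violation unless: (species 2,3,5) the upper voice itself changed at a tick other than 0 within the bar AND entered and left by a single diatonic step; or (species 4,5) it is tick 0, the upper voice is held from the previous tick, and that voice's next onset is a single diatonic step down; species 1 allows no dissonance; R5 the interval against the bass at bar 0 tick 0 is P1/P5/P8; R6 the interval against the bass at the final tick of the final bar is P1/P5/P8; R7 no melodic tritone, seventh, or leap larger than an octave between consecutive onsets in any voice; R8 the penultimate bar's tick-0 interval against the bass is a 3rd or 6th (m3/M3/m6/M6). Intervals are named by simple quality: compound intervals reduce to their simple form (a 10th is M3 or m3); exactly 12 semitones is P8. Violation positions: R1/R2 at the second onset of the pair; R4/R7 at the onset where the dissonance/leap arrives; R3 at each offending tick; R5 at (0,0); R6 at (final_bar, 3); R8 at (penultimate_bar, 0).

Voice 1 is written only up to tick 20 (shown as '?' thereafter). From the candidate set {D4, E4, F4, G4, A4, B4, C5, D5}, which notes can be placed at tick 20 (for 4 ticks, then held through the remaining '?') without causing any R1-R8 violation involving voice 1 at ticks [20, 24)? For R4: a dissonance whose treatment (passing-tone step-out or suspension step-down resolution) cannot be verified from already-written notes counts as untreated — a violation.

{A4, B4, D4, F4}

D4: legal
E4: violates R4
F4: legal
G4: violates R4
A4: legal
B4: legal
C5: violates R4
D5: violates R2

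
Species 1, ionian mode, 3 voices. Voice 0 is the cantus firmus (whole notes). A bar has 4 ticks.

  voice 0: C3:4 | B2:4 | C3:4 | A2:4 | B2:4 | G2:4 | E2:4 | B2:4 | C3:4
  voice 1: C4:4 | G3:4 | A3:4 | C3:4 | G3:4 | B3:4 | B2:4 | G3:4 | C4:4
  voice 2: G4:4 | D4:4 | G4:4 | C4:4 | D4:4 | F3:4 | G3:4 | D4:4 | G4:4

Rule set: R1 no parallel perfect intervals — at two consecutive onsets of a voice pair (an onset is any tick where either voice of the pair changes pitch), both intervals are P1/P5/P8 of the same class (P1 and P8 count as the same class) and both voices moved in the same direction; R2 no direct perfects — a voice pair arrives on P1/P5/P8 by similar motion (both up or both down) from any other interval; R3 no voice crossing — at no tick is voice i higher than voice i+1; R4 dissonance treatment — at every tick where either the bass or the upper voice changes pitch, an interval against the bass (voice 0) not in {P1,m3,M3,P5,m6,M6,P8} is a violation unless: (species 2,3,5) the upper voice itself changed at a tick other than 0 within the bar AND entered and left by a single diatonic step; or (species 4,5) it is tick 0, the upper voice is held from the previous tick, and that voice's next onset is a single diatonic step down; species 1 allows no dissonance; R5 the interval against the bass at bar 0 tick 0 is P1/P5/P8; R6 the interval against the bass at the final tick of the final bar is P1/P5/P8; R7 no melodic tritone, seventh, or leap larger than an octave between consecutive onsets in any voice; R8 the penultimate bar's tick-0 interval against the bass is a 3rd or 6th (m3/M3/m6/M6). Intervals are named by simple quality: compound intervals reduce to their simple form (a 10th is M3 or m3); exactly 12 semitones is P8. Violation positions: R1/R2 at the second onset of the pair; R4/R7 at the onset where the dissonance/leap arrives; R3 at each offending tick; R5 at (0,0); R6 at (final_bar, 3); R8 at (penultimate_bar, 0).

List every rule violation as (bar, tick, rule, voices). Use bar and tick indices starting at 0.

bar 0: v0=C3 v1=C4 v2=G4 downbeat P5
bar 1: v0=B2 v1=G3 v2=D4 downbeat m3
bar 2: v0=C3 v1=A3 v2=G4 downbeat P5
bar 3: v0=A2 v1=C3 v2=C4 downbeat m3
bar 4: v0=B2 v1=G3 v2=D4 downbeat m3
bar 5: v0=G2 v1=B3 v2=F3 downbeat m7
bar 6: v0=E2 v1=B2 v2=G3 downbeat m3
bar 7: v0=B2 v1=G3 v2=D4 downbeat m3
bar 8: v0=C3 v1=C4 v2=G4 downbeat P5
  -> R1 @ bar 1 tick 0 v(1, 2): C4/G4 P5 -> G3/D4 P5 similar
  -> R2 @ bar 2 tick 0 v(0, 2): B2/D4 m3 -> C3/G4 P5 similar
  -> R2 @ bar 3 tick 0 v(1, 2): A3/G4 m7 -> C3/C4 P8 similar
  -> R2 @ bar 4 tick 0 v(1, 2): C3/C4 P8 -> G3/D4 P5 similar
  -> R3 @ bar 5 tick 0 v(1, 2): B3 above F3
  -> R4 @ bar 5 tick 0 v(0, 2): G2/F3 m7 untreated
  -> R3 @ bar 5 tick 1 v(1, 2): B3 above F3
  -> R3 @ bar 5 tick 2 v(1, 2): B3 above F3
  -> R3 @ bar 5 tick 3 v(1, 2): B3 above F3
  -> R2 @ bar 6 tick 0 v(0, 1): G2/B3 M3 -> E2/B2 P5 similar
  -> R2 @ bar 7 tick 0 v(1, 2): B2/G3 m6 -> G3/D4 P5 similar
  -> R1 @ bar 8 tick 0 v(1, 2): G3/D4 P5 -> C4/G4 P5 similar
  -> R2 @ bar 8 tick 0 v(0, 1): B2/G3 m6 -> C3/C4 P8 similar
  -> R2 @ bar 8 tick 0 v(0, 2): B2/D4 m3 -> C3/G4 P5 similar

(1, 0, R1, (1, 2))
(2, 0, R2, (0, 2))
(3, 0, R2, (1, 2))
(4, 0, R2, (1, 2))
(5, 0, R3, (1, 2))
(5, 0, R4, (0, 2))
(5, 1, R3, (1, 2))
(5, 2, R3, (1, 2))
(5, 3, R3, (1, 2))
(6, 0, R2, (0, 1))
(7, 0, R2, (1, 2))
(8, 0, R1, (1, 2))
(8, 0, R2, (0, 1))
(8, 0, R2, (0, 2))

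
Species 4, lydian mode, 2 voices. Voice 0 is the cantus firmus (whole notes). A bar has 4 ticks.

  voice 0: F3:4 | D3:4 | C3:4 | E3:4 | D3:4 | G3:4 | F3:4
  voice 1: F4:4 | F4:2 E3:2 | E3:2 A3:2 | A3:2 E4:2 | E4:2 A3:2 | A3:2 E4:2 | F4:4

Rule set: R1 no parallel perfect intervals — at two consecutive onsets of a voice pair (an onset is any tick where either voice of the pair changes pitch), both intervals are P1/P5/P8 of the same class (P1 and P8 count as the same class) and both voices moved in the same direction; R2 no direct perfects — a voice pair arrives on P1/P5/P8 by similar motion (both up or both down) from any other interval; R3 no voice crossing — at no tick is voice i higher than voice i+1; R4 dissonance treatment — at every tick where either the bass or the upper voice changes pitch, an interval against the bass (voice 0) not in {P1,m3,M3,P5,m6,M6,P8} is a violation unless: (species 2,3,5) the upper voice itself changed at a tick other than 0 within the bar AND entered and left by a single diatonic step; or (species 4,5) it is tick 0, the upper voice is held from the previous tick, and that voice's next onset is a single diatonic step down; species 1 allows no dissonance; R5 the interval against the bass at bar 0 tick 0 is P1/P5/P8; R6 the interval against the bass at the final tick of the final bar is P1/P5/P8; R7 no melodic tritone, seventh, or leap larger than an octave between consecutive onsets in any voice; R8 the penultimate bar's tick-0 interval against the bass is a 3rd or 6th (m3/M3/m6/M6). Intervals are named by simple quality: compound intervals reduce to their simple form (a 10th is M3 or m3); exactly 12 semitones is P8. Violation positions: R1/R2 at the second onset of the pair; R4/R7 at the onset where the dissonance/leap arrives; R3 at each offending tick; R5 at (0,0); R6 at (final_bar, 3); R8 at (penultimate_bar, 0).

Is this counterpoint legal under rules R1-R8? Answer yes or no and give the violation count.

No (6 violations)

bar 0: v0=F3 v1=F4 (P8)
bar 1: v0=D3 v1=F4 (m3)
bar 2: v0=C3 v1=E3 (M3)
bar 3: v0=E3 v1=A3 (P4)
bar 4: v0=D3 v1=E4 (M2)
bar 5: v0=G3 v1=A3 (M2)
bar 6: v0=F3 v1=F4 (P8)
  R4 @ bar1.2: D3/E3 M2 untreated
  R7 @ bar1.2: F4->E3 leap 13st
  R4 @ bar3.0: E3/A3 P4 untreated
  R4 @ bar4.0: D3/E4 M2 untreated
  R4 @ bar5.0: G3/A3 M2 untreated
  R8 @ bar5.0: penult M2 not 3rd/6th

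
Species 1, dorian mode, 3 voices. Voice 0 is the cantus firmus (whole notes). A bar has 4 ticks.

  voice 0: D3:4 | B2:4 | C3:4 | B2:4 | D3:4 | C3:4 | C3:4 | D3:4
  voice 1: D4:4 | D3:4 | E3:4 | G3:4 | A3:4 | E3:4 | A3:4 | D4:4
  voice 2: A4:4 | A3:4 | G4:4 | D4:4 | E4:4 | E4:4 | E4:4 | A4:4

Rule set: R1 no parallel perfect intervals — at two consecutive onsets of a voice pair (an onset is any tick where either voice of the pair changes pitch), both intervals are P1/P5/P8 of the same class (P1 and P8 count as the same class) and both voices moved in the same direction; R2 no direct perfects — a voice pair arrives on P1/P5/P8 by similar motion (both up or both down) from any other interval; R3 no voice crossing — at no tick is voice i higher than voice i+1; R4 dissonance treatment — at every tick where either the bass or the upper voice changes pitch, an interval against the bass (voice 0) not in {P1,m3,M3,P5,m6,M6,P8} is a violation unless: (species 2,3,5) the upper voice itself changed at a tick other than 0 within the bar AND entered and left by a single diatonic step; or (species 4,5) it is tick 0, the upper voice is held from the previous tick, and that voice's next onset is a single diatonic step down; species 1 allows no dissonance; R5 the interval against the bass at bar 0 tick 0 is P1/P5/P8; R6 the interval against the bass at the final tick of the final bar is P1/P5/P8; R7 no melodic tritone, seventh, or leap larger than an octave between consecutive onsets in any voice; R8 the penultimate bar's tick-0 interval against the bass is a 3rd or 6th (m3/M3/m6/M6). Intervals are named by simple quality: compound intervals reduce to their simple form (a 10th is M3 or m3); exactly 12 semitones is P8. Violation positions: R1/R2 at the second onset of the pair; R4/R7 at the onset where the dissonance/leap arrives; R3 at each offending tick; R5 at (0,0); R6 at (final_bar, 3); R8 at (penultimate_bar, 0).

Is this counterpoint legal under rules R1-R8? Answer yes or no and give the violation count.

No (10 violations)

bar 0: v0=D3 v1=D4 v2=A4 (P5)
bar 1: v0=B2 v1=D3 v2=A3 (m7)
bar 2: v0=C3 v1=E3 v2=G4 (P5)
bar 3: v0=B2 v1=G3 v2=D4 (m3)
bar 4: v0=D3 v1=A3 v2=E4 (M2)
bar 5: v0=C3 v1=E3 v2=E4 (M3)
bar 6: v0=C3 v1=A3 v2=E4 (M3)
bar 7: v0=D3 v1=D4 v2=A4 (P5)
  R1 @ bar1.0: D4/A4 P5 -> D3/A3 P5 similar
  R4 @ bar1.0: B2/A3 m7 untreated
  R2 @ bar2.0: B2/A3 m7 -> C3/G4 P5 similar
  R7 @ bar2.0: A3->G4 leap 10st
  R1 @ bar4.0: G3/D4 P5 -> A3/E4 P5 similar
  R2 @ bar4.0: B2/G3 m6 -> D3/A3 P5 similar
  R4 @ bar4.0: D3/E4 M2 untreated
  R1 @ bar7.0: A3/E4 P5 -> D4/A4 P5 similar
  R2 @ bar7.0: C3/A3 M6 -> D3/D4 P8 similar
  R2 @ bar7.0: C3/E4 M3 -> D3/A4 P5 similar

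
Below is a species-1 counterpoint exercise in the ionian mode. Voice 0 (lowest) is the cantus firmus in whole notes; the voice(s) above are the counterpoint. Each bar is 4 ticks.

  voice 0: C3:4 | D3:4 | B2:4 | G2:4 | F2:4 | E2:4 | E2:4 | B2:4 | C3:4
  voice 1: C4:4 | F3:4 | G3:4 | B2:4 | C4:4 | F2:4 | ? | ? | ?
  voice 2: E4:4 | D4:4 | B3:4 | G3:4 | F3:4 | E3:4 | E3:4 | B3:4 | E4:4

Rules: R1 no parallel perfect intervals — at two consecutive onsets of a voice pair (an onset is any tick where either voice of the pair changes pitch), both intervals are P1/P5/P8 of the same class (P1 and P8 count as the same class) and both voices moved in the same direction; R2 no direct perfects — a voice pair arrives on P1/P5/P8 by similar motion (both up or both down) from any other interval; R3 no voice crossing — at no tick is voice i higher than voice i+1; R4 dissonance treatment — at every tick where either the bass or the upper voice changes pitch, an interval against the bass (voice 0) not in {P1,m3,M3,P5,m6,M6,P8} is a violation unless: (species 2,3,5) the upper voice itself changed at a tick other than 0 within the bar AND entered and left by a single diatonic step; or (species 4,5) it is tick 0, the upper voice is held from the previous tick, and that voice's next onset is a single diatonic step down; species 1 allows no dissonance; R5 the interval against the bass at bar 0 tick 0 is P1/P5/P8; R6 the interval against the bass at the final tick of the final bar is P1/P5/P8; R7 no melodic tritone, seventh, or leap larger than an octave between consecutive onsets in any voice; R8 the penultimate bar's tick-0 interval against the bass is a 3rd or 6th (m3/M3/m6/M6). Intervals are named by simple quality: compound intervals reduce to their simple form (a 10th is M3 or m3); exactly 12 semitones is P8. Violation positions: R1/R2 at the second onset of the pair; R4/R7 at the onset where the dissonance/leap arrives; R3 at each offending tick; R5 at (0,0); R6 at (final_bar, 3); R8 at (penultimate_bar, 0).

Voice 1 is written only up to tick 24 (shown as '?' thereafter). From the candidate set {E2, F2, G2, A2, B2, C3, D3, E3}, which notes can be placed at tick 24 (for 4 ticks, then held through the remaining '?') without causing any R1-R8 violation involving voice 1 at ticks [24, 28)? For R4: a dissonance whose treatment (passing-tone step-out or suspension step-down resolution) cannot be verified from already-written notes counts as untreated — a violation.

E2: legal
F2: legal
G2: legal
A2: violates R4
B2: violates R7
C3: legal
D3: violates R4
E3: violates R7

{C3, E2, F2, G2}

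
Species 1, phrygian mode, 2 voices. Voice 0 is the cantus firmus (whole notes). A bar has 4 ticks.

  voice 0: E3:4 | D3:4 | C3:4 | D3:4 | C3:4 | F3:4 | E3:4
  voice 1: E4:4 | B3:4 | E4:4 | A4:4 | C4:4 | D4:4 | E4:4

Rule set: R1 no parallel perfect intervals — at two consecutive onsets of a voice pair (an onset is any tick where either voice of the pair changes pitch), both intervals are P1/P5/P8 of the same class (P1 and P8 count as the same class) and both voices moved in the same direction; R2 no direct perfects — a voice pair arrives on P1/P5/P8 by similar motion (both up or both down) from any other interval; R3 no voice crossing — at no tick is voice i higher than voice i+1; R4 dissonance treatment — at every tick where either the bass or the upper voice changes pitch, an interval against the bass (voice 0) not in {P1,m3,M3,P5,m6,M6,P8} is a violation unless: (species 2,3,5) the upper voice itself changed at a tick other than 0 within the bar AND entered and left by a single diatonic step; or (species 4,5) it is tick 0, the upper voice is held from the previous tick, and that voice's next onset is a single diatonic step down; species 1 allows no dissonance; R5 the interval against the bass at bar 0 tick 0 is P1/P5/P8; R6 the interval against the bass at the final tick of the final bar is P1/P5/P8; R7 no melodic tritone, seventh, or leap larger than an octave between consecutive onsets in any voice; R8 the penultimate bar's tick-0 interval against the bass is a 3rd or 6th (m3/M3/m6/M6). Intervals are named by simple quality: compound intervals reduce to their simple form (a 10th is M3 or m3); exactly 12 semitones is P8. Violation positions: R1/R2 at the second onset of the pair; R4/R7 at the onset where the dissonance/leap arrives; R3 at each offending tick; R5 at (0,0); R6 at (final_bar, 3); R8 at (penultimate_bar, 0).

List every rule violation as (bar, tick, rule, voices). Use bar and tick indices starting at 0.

bar 0: v0=E3 v1=E4 downbeat P8
bar 1: v0=D3 v1=B3 downbeat M6
bar 2: v0=C3 v1=E4 downbeat M3
bar 3: v0=D3 v1=A4 downbeat P5
bar 4: v0=C3 v1=C4 downbeat P8
bar 5: v0=F3 v1=D4 downbeat M6
bar 6: v0=E3 v1=E4 downbeat P8
  -> R2 @ bar 3 tick 0 v(0, 1): C3/E4 M3 -> D3/A4 P5 similar
  -> R2 @ bar 4 tick 0 v(0, 1): D3/A4 P5 -> C3/C4 P8 similar

(3, 0, R2, (0, 1))
(4, 0, R2, (0, 1))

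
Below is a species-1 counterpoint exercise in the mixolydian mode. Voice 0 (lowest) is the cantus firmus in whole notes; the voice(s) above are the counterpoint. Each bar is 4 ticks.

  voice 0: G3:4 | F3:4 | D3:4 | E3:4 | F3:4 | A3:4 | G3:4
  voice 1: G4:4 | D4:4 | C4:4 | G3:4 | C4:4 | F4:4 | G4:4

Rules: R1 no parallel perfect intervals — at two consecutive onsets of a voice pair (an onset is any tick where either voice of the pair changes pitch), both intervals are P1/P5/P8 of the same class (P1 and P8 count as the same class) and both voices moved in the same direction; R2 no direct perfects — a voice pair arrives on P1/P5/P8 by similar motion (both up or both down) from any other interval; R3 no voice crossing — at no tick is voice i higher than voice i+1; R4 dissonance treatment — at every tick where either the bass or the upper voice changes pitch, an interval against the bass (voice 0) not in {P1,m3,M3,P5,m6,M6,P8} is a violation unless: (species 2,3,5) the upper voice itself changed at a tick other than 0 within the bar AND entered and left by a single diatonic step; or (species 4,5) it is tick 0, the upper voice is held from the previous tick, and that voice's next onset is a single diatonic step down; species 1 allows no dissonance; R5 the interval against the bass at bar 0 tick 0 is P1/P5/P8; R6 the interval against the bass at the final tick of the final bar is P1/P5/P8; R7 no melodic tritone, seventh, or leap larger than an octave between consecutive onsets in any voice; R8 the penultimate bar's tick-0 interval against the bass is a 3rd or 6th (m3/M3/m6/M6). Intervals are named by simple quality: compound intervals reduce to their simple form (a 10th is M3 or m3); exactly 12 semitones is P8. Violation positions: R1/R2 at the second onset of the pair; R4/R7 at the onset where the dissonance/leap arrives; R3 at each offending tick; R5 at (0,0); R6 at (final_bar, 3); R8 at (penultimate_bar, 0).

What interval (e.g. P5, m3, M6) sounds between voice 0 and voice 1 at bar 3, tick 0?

voice 0=E3 voice 1=G3 -> m3

m3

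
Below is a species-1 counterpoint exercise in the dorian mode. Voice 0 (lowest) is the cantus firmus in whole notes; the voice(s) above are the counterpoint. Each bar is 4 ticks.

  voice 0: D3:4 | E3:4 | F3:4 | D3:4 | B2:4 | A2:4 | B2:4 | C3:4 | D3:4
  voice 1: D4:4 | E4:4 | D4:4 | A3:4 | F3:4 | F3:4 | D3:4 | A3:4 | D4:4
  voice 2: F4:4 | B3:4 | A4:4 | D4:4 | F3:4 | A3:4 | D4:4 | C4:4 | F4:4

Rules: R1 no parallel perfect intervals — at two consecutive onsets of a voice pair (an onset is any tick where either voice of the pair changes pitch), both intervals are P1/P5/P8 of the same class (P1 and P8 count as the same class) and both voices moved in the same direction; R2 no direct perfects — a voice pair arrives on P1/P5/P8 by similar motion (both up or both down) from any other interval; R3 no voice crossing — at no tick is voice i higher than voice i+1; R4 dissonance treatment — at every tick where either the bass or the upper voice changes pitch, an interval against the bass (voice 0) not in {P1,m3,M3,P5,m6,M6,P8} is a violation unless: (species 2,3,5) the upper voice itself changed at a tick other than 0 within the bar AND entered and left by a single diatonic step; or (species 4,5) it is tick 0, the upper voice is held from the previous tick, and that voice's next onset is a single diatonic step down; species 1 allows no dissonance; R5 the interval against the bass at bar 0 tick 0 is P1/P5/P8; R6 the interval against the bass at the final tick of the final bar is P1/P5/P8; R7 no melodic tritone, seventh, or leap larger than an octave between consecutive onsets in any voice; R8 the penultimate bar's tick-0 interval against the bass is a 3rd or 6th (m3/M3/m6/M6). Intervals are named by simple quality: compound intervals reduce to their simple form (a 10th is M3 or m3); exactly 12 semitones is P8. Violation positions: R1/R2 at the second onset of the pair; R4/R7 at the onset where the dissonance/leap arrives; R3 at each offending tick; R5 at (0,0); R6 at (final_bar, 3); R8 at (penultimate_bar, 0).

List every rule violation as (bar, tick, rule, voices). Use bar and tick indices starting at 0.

bar 0: v0=D3 v1=D4 v2=F4 downbeat m3
bar 1: v0=E3 v1=E4 v2=B3 downbeat P5
bar 2: v0=F3 v1=D4 v2=A4 downbeat M3
bar 3: v0=D3 v1=A3 v2=D4 downbeat P8
bar 4: v0=B2 v1=F3 v2=F3 downbeat TT
bar 5: v0=A2 v1=F3 v2=A3 downbeat P8
bar 6: v0=B2 v1=D3 v2=D4 downbeat m3
bar 7: v0=C3 v1=A3 v2=C4 downbeat P8
bar 8: v0=D3 v1=D4 v2=F4 downbeat m3
  -> R5 @ bar 0 tick 0 v(0, 2): opens on m3
  -> R1 @ bar 1 tick 0 v(0, 1): D3/D4 P8 -> E3/E4 P8 similar
  -> R3 @ bar 1 tick 0 v(1, 2): E4 above B3
  -> R7 @ bar 1 tick 0 v(2,): F4->B3 leap 6st
  -> R3 @ bar 1 tick 1 v(1, 2): E4 above B3
  -> R3 @ bar 1 tick 2 v(1, 2): E4 above B3
  -> R3 @ bar 1 tick 3 v(1, 2): E4 above B3
  -> R7 @ bar 2 tick 0 v(2,): B3->A4 leap 10st
  -> R2 @ bar 3 tick 0 v(0, 1): F3/D4 M6 -> D3/A3 P5 similar
  -> R2 @ bar 3 tick 0 v(0, 2): F3/A4 M3 -> D3/D4 P8 similar
  -> R2 @ bar 4 tick 0 v(1, 2): A3/D4 P4 -> F3/F3 P1 similar
  -> R4 @ bar 4 tick 0 v(0, 1): B2/F3 TT untreated
  -> R4 @ bar 4 tick 0 v(0, 2): B2/F3 TT untreated
  -> R8 @ bar 7 tick 0 v(0, 2): penult P8 not 3rd/6th
  -> R2 @ bar 8 tick 0 v(0, 1): C3/A3 M6 -> D3/D4 P8 similar
  -> R6 @ bar 8 tick 3 v(0, 2): closes on m3

(0, 0, R5, (0, 2))
(1, 0, R1, (0, 1))
(1, 0, R3, (1, 2))
(1, 0, R7, (2,))
(1, 1, R3, (1, 2))
(1, 2, R3, (1, 2))
(1, 3, R3, (1, 2))
(2, 0, R7, (2,))
(3, 0, R2, (0, 1))
(3, 0, R2, (0, 2))
(4, 0, R2, (1, 2))
(4, 0, R4, (0, 1))
(4, 0, R4, (0, 2))
(7, 0, R8, (0, 2))
(8, 0, R2, (0, 1))
(8, 3, R6, (0, 2))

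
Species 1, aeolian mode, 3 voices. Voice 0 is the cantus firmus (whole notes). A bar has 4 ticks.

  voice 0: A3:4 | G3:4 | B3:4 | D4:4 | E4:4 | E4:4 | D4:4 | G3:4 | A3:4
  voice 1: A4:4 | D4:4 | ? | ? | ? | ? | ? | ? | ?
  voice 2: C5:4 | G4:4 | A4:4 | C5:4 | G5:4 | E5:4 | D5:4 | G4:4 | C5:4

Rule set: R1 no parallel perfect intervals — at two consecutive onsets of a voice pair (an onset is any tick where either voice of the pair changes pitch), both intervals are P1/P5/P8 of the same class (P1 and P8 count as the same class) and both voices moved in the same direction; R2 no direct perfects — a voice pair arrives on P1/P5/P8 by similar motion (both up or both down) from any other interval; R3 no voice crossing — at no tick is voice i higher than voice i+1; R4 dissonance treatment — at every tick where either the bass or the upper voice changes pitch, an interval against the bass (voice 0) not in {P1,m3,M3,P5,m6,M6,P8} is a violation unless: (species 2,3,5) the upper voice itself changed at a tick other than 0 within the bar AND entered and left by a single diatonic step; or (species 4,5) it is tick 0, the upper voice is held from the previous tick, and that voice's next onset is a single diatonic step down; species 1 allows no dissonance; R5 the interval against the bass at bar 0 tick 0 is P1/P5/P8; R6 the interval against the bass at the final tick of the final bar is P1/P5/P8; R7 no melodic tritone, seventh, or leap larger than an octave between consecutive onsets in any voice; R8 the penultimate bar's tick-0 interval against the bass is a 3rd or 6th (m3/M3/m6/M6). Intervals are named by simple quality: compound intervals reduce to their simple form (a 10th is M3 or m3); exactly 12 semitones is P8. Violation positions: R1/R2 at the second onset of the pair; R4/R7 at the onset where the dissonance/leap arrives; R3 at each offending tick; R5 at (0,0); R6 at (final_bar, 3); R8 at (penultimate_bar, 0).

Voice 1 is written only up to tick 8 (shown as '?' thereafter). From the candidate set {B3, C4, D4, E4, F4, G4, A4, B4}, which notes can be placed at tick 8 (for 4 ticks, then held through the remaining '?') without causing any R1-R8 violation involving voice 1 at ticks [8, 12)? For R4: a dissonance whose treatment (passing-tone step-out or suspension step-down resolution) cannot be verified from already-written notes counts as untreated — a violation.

B3: legal
C4: violates R4
D4: legal
E4: violates R4
F4: violates R4
G4: legal
A4: violates R2,R4
B4: violates R2,R3

{B3, D4, G4}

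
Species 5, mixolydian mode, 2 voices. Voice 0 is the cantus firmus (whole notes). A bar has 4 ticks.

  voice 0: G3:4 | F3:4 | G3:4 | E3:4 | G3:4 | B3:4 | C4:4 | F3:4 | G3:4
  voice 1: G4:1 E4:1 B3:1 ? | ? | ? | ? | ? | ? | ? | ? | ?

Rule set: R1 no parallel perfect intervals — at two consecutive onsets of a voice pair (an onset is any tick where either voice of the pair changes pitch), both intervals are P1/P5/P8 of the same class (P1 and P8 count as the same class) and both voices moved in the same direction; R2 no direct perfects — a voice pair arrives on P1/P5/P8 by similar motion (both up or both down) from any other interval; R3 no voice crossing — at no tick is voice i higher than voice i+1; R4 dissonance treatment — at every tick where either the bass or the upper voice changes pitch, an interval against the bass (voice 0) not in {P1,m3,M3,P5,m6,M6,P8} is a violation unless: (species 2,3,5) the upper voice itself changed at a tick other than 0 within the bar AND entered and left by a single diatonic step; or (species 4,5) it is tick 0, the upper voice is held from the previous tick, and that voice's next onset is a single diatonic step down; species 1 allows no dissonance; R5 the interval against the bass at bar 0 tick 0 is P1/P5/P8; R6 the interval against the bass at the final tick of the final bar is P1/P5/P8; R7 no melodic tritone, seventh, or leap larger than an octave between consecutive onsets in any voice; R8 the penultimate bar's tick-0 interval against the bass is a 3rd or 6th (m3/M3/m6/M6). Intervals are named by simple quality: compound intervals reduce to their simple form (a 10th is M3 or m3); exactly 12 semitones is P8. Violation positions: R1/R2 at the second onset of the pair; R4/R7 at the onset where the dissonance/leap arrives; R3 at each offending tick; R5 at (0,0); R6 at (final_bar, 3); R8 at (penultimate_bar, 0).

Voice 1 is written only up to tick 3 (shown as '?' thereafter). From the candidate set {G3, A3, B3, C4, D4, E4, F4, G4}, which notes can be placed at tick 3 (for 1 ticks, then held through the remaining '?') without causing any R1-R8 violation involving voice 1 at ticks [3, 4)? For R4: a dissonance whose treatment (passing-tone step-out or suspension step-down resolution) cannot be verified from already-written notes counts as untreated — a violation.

{B3, D4, E4, G3, G4}

G3: legal
A3: violates R4
B3: legal
C4: violates R4
D4: legal
E4: legal
F4: violates R4,R7
G4: legal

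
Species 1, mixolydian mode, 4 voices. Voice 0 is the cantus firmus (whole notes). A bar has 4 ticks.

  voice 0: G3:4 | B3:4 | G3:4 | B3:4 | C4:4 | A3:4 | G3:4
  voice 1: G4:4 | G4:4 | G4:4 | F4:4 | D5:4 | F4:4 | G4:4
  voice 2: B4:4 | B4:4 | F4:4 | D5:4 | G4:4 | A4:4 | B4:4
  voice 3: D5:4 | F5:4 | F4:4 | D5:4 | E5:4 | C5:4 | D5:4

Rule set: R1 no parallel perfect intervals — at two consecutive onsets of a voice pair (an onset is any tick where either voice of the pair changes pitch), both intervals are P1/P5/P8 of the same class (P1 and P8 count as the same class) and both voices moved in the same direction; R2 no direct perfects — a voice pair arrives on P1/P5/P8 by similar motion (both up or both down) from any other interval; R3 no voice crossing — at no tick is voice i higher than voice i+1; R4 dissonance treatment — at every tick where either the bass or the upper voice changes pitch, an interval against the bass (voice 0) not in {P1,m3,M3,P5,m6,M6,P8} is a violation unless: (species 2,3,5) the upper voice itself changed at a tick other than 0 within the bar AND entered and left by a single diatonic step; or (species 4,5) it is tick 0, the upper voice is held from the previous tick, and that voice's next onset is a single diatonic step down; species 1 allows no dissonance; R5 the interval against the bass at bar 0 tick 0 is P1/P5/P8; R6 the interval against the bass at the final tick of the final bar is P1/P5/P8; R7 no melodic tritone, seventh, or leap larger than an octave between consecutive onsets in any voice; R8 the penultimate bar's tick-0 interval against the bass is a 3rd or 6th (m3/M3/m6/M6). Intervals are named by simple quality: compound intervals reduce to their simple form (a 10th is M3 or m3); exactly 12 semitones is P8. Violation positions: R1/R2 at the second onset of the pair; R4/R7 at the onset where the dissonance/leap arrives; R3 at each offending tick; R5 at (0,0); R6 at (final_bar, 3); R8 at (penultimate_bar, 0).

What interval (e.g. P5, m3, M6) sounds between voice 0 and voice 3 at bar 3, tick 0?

voice 0=B3 voice 3=D5 -> m3

m3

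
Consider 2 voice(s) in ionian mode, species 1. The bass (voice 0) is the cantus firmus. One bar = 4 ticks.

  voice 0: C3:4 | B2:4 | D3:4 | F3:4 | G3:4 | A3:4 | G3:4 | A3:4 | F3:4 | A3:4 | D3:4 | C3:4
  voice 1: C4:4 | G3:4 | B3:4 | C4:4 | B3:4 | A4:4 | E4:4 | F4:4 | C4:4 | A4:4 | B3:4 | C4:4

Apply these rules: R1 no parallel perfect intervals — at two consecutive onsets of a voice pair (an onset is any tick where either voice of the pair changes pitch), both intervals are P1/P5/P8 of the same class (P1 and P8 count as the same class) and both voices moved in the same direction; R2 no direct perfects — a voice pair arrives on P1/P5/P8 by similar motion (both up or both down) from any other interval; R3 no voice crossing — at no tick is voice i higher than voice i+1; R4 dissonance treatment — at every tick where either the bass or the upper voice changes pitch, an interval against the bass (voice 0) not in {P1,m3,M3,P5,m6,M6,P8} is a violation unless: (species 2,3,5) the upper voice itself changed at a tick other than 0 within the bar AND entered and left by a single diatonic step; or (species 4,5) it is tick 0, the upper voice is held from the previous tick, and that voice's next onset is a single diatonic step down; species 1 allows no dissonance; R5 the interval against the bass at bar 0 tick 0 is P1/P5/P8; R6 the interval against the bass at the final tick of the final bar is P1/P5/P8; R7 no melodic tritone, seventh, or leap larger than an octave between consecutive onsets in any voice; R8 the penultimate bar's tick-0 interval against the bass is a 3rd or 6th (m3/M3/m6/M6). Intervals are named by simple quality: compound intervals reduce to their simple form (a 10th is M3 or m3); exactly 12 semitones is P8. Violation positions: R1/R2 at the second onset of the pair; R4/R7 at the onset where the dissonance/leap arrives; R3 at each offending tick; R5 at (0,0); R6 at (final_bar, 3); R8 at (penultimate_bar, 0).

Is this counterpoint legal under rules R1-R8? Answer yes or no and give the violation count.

bar 0: v0=C3 v1=C4 (P8)
bar 1: v0=B2 v1=G3 (m6)
bar 2: v0=D3 v1=B3 (M6)
bar 3: v0=F3 v1=C4 (P5)
bar 4: v0=G3 v1=B3 (M3)
bar 5: v0=A3 v1=A4 (P8)
bar 6: v0=G3 v1=E4 (M6)
bar 7: v0=A3 v1=F4 (m6)
bar 8: v0=F3 v1=C4 (P5)
bar 9: v0=A3 v1=A4 (P8)
bar 10: v0=D3 v1=B3 (M6)
bar 11: v0=C3 v1=C4 (P8)
  R2 @ bar3.0: D3/B3 M6 -> F3/C4 P5 similar
  R2 @ bar5.0: G3/B3 M3 -> A3/A4 P8 similar
  R7 @ bar5.0: B3->A4 leap 10st
  R2 @ bar8.0: A3/F4 m6 -> F3/C4 P5 similar
  R2 @ bar9.0: F3/C4 P5 -> A3/A4 P8 similar
  R7 @ bar10.0: A4->B3 leap 10st

No (6 violations)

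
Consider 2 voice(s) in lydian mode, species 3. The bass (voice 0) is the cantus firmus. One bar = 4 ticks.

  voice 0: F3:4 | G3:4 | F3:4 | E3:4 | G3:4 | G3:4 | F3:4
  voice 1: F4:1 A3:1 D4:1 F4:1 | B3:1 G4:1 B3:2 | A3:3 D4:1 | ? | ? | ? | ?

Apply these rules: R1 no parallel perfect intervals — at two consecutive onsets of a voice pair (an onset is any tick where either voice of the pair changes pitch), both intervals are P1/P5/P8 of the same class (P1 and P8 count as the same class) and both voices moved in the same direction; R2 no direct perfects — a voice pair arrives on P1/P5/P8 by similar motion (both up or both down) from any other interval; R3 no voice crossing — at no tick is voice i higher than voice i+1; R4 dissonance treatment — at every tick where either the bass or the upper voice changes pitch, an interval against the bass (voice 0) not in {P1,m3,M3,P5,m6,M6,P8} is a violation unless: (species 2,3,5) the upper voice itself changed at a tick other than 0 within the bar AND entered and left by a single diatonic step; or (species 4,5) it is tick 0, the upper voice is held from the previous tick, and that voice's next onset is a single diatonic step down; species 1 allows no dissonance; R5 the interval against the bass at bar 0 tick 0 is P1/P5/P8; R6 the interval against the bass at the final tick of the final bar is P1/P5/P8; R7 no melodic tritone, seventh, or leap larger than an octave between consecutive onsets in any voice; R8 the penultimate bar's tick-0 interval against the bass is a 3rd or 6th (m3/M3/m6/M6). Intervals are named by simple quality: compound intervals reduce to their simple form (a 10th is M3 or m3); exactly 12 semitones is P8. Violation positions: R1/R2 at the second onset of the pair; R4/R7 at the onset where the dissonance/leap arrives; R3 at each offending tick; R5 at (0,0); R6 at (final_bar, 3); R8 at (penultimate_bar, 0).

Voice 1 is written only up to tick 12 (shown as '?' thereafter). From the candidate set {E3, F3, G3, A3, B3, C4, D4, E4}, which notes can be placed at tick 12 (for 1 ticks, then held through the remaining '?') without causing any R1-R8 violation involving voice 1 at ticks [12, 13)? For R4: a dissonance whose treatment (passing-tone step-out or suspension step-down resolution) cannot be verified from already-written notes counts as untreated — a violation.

{C4, E4, G3}

E3: violates R2,R7
F3: violates R4
G3: legal
A3: violates R4
B3: violates R2
C4: legal
D4: violates R4
E4: legal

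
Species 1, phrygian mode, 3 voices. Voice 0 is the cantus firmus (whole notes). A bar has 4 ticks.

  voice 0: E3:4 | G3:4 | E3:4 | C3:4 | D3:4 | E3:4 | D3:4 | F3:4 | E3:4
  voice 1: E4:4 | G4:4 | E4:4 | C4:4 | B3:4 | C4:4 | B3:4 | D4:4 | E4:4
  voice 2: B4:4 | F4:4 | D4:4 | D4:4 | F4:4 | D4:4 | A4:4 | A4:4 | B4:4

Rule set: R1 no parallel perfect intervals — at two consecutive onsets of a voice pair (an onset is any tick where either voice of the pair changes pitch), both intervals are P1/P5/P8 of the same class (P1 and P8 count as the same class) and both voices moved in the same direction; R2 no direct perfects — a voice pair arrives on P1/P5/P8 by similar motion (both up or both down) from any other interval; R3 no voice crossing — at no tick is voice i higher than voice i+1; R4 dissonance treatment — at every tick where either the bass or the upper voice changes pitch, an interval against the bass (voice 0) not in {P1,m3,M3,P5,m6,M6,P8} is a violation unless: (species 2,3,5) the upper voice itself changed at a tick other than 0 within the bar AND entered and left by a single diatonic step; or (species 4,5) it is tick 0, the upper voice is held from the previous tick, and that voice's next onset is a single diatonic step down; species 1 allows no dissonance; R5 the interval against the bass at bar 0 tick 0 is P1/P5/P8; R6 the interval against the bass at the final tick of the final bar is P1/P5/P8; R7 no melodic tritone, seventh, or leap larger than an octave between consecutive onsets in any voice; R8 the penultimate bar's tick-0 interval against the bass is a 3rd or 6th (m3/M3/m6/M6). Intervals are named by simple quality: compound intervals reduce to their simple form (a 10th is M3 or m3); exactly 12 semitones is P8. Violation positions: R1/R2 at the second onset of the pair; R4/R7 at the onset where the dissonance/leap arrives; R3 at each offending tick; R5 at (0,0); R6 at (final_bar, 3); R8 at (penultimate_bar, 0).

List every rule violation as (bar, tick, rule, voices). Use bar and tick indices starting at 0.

bar 0: v0=E3 v1=E4 v2=B4 downbeat P5
bar 1: v0=G3 v1=G4 v2=F4 downbeat m7
bar 2: v0=E3 v1=E4 v2=D4 downbeat m7
bar 3: v0=C3 v1=C4 v2=D4 downbeat M2
bar 4: v0=D3 v1=B3 v2=F4 downbeat m3
bar 5: v0=E3 v1=C4 v2=D4 downbeat m7
bar 6: v0=D3 v1=B3 v2=A4 downbeat P5
bar 7: v0=F3 v1=D4 v2=A4 downbeat M3
bar 8: v0=E3 v1=E4 v2=B4 downbeat P5
  -> R1 @ bar 1 tick 0 v(0, 1): E3/E4 P8 -> G3/G4 P8 similar
  -> R3 @ bar 1 tick 0 v(1, 2): G4 above F4
  -> R4 @ bar 1 tick 0 v(0, 2): G3/F4 m7 untreated
  -> R7 @ bar 1 tick 0 v(2,): B4->F4 leap 6st
  -> R3 @ bar 1 tick 1 v(1, 2): G4 above F4
  -> R3 @ bar 1 tick 2 v(1, 2): G4 above F4
  -> R3 @ bar 1 tick 3 v(1, 2): G4 above F4
  -> R1 @ bar 2 tick 0 v(0, 1): G3/G4 P8 -> E3/E4 P8 similar
  -> R3 @ bar 2 tick 0 v(1, 2): E4 above D4
  -> R4 @ bar 2 tick 0 v(0, 2): E3/D4 m7 untreated
  -> R3 @ bar 2 tick 1 v(1, 2): E4 above D4
  -> R3 @ bar 2 tick 2 v(1, 2): E4 above D4
  -> R3 @ bar 2 tick 3 v(1, 2): E4 above D4
  -> R1 @ bar 3 tick 0 v(0, 1): E3/E4 P8 -> C3/C4 P8 similar
  -> R4 @ bar 3 tick 0 v(0, 2): C3/D4 M2 untreated
  -> R4 @ bar 5 tick 0 v(0, 2): E3/D4 m7 untreated
  -> R1 @ bar 8 tick 0 v(1, 2): D4/A4 P5 -> E4/B4 P5 similar

(1, 0, R1, (0, 1))
(1, 0, R3, (1, 2))
(1, 0, R4, (0, 2))
(1, 0, R7, (2,))
(1, 1, R3, (1, 2))
(1, 2, R3, (1, 2))
(1, 3, R3, (1, 2))
(2, 0, R1, (0, 1))
(2, 0, R3, (1, 2))
(2, 0, R4, (0, 2))
(2, 1, R3, (1, 2))
(2, 2, R3, (1, 2))
(2, 3, R3, (1, 2))
(3, 0, R1, (0, 1))
(3, 0, R4, (0, 2))
(5, 0, R4, (0, 2))
(8, 0, R1, (1, 2))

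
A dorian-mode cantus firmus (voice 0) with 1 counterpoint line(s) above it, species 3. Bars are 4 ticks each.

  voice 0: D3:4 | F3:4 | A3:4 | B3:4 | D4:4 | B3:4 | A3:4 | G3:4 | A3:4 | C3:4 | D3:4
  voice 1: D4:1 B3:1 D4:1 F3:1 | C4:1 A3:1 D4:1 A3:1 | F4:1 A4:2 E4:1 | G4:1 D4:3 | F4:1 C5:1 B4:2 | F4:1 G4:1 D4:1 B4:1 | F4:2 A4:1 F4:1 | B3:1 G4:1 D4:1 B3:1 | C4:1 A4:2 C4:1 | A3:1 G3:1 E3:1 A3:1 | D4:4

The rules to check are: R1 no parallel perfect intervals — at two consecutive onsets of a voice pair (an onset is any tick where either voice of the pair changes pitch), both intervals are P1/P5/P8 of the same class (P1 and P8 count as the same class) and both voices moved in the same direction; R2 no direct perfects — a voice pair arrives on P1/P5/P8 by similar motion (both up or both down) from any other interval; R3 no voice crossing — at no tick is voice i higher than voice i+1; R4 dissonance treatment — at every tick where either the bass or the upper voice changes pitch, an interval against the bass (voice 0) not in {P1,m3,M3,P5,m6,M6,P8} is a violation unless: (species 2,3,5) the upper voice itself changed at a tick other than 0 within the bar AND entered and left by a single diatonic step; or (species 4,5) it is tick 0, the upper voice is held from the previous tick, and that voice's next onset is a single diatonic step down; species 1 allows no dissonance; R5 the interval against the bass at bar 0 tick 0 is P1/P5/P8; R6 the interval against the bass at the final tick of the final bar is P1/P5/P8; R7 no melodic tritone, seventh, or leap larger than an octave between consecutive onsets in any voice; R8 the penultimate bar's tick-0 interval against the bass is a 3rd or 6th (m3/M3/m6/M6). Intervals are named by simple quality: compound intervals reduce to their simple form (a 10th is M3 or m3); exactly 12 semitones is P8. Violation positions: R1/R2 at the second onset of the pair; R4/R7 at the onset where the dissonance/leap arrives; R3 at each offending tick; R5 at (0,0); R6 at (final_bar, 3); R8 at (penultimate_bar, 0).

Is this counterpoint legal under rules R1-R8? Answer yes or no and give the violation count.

bar 0: v0=D3 v1=D4 (P8)
bar 1: v0=F3 v1=C4 (P5)
bar 2: v0=A3 v1=F4 (m6)
bar 3: v0=B3 v1=G4 (m6)
bar 4: v0=D4 v1=F4 (m3)
bar 5: v0=B3 v1=F4 (TT)
bar 6: v0=A3 v1=F4 (m6)
bar 7: v0=G3 v1=B3 (M3)
bar 8: v0=A3 v1=C4 (m3)
bar 9: v0=C3 v1=A3 (M6)
bar 10: v0=D3 v1=D4 (P8)
  R2 @ bar1.0: D3/F3 m3 -> F3/C4 P5 similar
  R4 @ bar4.1: D4/C5 m7 untreated
  R4 @ bar5.0: B3/F4 TT untreated
  R7 @ bar5.0: B4->F4 leap 6st
  R7 @ bar6.0: B4->F4 leap 6st
  R7 @ bar7.0: F4->B3 leap 6st
  R2 @ bar10.0: C3/A3 M6 -> D3/D4 P8 similar

No (7 violations)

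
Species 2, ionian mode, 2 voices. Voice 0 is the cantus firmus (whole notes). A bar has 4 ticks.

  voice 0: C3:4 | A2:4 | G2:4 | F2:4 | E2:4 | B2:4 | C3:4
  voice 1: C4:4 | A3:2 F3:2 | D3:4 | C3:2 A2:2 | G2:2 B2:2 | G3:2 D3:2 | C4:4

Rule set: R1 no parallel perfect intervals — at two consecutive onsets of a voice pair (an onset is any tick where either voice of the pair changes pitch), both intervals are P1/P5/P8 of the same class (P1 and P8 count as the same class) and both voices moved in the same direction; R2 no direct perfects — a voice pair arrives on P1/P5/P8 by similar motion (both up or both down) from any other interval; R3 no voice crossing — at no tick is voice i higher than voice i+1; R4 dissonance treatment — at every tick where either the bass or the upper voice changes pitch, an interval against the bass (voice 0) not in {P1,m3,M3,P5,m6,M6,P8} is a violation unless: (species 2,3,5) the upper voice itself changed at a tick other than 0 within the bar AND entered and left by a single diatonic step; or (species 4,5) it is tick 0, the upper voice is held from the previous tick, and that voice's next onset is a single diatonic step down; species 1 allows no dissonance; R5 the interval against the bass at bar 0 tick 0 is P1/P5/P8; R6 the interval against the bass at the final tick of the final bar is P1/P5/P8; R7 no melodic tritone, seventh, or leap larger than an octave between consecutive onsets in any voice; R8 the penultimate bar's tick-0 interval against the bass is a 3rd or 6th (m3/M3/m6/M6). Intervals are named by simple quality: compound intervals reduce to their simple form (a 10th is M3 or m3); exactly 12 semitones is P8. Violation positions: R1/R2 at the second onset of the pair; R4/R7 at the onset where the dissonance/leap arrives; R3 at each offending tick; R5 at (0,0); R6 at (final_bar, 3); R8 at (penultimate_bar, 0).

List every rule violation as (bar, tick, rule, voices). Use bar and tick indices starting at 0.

(1, 0, R1, (0, 1))
(2, 0, R2, (0, 1))
(3, 0, R1, (0, 1))
(6, 0, R2, (0, 1))
(6, 0, R7, (1,))

bar 0: v0=C3 v1=C4 downbeat P8
bar 1: v0=A2 v1=A3 downbeat P8
bar 2: v0=G2 v1=D3 downbeat P5
bar 3: v0=F2 v1=C3 downbeat P5
bar 4: v0=E2 v1=G2 downbeat m3
bar 5: v0=B2 v1=G3 downbeat m6
bar 6: v0=C3 v1=C4 downbeat P8
  -> R1 @ bar 1 tick 0 v(0, 1): C3/C4 P8 -> A2/A3 P8 similar
  -> R2 @ bar 2 tick 0 v(0, 1): A2/F3 m6 -> G2/D3 P5 similar
  -> R1 @ bar 3 tick 0 v(0, 1): G2/D3 P5 -> F2/C3 P5 similar
  -> R2 @ bar 6 tick 0 v(0, 1): B2/D3 m3 -> C3/C4 P8 similar
  -> R7 @ bar 6 tick 0 v(1,): D3->C4 leap 10st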